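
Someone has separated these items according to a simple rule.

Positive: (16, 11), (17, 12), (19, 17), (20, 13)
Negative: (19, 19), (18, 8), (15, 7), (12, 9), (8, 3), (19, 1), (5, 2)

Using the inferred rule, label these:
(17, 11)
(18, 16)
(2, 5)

Positive, Positive, Negative

Rule: first > second AND sum ≥ 27. This holds for each 'Positive' example and fails for each 'Negative' one.
(17, 11): Positive (17 > 11, 17+11 = 28). (18, 16): Positive (18 > 16, 18+16 = 34). (2, 5): Negative (2 < 5, 2+5 = 7).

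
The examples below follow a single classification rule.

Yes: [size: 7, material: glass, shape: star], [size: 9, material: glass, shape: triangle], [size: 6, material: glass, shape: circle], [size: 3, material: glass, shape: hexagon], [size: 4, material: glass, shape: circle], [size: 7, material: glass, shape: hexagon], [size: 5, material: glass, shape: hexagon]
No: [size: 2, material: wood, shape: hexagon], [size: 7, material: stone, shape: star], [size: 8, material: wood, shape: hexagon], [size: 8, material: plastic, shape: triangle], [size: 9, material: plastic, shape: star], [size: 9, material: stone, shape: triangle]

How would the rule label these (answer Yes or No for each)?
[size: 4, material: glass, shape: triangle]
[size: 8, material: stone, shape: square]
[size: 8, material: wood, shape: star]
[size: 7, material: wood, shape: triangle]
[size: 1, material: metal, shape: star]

Yes, No, No, No, No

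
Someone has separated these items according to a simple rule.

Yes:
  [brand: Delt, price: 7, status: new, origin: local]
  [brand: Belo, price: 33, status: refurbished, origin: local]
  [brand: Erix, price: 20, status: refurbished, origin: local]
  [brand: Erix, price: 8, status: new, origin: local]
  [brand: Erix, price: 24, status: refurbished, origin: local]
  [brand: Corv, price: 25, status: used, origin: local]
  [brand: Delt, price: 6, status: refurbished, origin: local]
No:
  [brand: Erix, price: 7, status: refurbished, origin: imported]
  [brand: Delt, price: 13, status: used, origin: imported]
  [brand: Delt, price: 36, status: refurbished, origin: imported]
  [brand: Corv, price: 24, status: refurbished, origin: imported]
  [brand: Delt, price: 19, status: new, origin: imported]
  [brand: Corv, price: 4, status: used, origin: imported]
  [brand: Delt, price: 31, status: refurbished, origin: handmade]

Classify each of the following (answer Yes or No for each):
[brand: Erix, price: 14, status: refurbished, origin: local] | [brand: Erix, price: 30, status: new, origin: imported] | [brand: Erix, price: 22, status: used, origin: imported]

Yes, No, No

The classifier is using: origin is local.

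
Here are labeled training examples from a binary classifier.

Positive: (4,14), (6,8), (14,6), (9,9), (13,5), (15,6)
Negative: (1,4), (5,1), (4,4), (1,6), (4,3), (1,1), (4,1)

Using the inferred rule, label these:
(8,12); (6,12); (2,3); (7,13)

Positive, Positive, Negative, Positive

The simplest hypothesis consistent with all the labels is: sum ≥ 14.
(8,12): Positive (8+12 = 20). (6,12): Positive (6+12 = 18). (2,3): Negative (2+3 = 5). (7,13): Positive (7+13 = 20).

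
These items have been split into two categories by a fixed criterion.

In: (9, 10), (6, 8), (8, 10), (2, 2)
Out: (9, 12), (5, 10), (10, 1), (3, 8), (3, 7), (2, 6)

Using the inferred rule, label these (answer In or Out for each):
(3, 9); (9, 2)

Rule: |first − second| ≤ 2. This holds for each 'In' example and fails for each 'Out' one.

Out, Out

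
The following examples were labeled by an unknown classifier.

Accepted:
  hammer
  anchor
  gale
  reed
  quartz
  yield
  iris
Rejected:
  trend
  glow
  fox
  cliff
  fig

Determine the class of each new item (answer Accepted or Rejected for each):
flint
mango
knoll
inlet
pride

Rejected, Accepted, Rejected, Accepted, Accepted

The distinguishing property — has ≥ 2 vowels — holds for all the 'Accepted' cases and none of the 'Rejected' cases.
flint — 1 vowel, hence Rejected.
mango — 2 vowels, hence Accepted.
knoll — 1 vowel, hence Rejected.
inlet — 2 vowels, hence Accepted.
pride — 2 vowels, hence Accepted.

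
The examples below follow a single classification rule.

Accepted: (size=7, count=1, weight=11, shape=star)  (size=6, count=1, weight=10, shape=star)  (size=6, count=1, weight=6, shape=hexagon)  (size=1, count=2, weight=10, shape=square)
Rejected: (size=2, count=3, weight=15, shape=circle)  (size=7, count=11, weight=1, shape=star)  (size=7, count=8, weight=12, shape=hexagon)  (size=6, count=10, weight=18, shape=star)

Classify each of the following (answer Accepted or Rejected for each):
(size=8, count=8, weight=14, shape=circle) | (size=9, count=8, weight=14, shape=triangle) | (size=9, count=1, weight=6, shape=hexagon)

The rule appears to be: count ≤ 2.
(size=8, count=8, weight=14, shape=circle) — count = 8, hence Rejected. (size=9, count=8, weight=14, shape=triangle) — count = 8, hence Rejected. (size=9, count=1, weight=6, shape=hexagon) — count = 1, hence Accepted.

Rejected, Rejected, Accepted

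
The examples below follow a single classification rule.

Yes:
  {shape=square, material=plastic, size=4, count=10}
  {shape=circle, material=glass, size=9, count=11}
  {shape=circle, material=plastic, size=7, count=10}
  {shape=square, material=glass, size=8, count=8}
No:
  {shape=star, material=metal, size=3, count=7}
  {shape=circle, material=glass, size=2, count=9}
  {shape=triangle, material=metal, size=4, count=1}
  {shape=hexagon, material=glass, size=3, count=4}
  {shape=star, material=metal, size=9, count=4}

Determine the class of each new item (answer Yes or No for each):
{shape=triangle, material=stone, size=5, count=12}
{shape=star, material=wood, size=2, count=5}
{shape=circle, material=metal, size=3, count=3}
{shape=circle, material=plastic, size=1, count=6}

Yes, No, No, No

A rule that fits every label: count ≥ 7 AND size ≥ 4 — true of each 'Yes' example, false of each 'No' one.
{shape=triangle, material=stone, size=5, count=12}: Yes (count = 12, size = 5).
{shape=star, material=wood, size=2, count=5}: No (count = 5, size = 2).
{shape=circle, material=metal, size=3, count=3}: No (count = 3, size = 3).
{shape=circle, material=plastic, size=1, count=6}: No (count = 6, size = 1).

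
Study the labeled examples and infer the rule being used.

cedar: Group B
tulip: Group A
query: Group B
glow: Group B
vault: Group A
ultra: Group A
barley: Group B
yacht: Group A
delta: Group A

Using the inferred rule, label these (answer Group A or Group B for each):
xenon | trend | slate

All 'Group A' examples share one property — contains 't' — and every 'Group B' example lacks it.
xenon: no 't', fails the rule → Group B.
trend: has 't', passes → Group A.
slate: has 't', passes → Group A.

Group B, Group A, Group A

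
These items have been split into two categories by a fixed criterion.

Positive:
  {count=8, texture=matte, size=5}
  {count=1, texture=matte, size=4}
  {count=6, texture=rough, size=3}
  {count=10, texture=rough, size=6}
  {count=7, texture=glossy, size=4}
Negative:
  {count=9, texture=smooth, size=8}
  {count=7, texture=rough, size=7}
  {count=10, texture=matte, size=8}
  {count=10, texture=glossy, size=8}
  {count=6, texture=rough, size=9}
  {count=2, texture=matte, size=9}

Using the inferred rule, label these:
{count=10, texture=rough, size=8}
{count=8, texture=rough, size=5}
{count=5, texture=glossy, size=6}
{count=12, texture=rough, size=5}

Every 'Positive' example satisfies: size ≤ 6. None of the 'Negative' examples do.

Negative, Positive, Positive, Positive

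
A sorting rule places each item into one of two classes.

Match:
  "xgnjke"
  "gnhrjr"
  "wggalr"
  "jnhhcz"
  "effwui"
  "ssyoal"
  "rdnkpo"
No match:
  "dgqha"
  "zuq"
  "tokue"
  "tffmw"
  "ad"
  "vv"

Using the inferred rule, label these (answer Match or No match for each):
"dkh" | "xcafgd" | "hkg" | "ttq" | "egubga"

No match, Match, No match, No match, Match

Rule: length 6. This holds for each 'Match' example and fails for each 'No match' one.
"dkh": length 3, fails the rule → No match.
"xcafgd": length 6, has this property → Match.
"hkg": length 3, fails the rule → No match.
"ttq": length 3, fails the rule → No match.
"egubga": length 6, has this property → Match.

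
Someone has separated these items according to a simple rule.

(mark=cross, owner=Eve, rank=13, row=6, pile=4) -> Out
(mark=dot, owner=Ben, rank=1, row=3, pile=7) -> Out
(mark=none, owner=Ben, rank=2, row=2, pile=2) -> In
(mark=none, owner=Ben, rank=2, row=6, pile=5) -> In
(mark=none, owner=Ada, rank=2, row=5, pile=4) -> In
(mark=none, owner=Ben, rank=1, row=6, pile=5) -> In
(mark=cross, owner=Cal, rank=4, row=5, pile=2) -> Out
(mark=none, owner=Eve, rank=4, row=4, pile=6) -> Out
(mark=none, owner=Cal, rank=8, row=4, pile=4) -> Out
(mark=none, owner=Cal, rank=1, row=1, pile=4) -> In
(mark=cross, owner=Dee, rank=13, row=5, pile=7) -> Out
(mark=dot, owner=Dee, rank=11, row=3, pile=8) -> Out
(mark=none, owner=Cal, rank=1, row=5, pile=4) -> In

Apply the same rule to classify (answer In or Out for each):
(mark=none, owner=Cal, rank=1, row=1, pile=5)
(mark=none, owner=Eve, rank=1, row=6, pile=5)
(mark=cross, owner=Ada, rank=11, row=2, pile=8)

The common property of the 'In' items is: mark is none AND rank ≤ 2. No 'Out' item has it.
(mark=none, owner=Cal, rank=1, row=1, pile=5): mark is none, rank = 1, matches → In. (mark=none, owner=Eve, rank=1, row=6, pile=5): mark is none, rank = 1, matches → In. (mark=cross, owner=Ada, rank=11, row=2, pile=8): mark is cross, rank = 11, does not pass → Out.

In, In, Out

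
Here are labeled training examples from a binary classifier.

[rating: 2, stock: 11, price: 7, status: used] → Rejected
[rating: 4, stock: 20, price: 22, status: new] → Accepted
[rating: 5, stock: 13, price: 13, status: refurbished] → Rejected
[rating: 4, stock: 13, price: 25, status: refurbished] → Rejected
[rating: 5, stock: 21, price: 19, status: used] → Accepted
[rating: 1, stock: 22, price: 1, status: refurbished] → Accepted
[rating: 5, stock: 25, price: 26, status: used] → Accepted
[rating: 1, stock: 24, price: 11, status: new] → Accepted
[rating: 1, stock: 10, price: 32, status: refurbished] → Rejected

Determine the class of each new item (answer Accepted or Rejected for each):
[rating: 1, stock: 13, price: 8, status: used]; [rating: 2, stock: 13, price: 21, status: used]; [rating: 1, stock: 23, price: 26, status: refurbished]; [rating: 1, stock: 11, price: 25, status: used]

Rejected, Rejected, Accepted, Rejected

The rule appears to be: stock ≥ 20.
[rating: 1, stock: 13, price: 8, status: used]: stock = 13, doesn't qualify → Rejected.
[rating: 2, stock: 13, price: 21, status: used]: stock = 13, doesn't qualify → Rejected.
[rating: 1, stock: 23, price: 26, status: refurbished]: stock = 23, has this property → Accepted.
[rating: 1, stock: 11, price: 25, status: used]: stock = 11, doesn't qualify → Rejected.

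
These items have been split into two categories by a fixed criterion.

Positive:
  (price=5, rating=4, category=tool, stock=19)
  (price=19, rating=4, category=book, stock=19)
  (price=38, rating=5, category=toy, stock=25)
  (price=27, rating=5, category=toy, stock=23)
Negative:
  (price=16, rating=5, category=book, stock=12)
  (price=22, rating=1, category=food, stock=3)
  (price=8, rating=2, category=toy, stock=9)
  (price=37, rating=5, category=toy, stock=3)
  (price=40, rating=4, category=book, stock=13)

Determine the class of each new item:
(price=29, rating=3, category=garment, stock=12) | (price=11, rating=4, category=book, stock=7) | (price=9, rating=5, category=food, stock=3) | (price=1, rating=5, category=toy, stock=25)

Negative, Negative, Negative, Positive

One predicate separates the groups cleanly: stock ≥ 19.
(price=29, rating=3, category=garment, stock=12): stock = 12, fails the rule → Negative.
(price=11, rating=4, category=book, stock=7): stock = 7, fails the rule → Negative.
(price=9, rating=5, category=food, stock=3): stock = 3, fails the rule → Negative.
(price=1, rating=5, category=toy, stock=25): stock = 25, checks out → Positive.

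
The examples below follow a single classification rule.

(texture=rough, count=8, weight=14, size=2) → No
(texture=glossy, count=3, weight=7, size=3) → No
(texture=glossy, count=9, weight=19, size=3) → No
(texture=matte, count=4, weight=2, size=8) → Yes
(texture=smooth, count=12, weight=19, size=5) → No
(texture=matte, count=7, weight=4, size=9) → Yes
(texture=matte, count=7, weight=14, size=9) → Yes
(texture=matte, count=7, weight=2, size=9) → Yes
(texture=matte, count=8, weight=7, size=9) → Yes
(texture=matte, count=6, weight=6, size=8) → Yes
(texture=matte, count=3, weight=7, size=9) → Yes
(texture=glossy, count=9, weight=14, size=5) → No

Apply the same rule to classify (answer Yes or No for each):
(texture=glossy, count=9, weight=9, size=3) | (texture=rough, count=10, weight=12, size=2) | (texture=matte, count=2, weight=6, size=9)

The classifier is using: texture is matte.
(texture=glossy, count=9, weight=9, size=3): texture is glossy, fails the rule → No.
(texture=rough, count=10, weight=12, size=2): texture is rough, fails the rule → No.
(texture=matte, count=2, weight=6, size=9): texture is matte, satisfies this → Yes.

No, No, Yes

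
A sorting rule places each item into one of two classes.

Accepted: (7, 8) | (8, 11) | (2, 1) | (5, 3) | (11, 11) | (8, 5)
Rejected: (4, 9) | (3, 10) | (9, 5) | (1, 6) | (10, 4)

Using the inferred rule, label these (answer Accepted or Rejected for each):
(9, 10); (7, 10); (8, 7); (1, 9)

Accepted, Accepted, Accepted, Rejected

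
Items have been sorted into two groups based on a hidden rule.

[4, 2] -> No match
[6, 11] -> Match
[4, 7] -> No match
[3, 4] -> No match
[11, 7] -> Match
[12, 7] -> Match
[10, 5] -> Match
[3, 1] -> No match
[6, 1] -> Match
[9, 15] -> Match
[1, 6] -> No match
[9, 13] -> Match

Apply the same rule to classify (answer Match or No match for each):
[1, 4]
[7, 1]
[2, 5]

All 'Match' examples share one property — first ≥ 5 — and every 'No match' example lacks it.
[1, 4] — first 1, hence No match.
[7, 1] — first 7, hence Match.
[2, 5] — first 2, hence No match.

No match, Match, No match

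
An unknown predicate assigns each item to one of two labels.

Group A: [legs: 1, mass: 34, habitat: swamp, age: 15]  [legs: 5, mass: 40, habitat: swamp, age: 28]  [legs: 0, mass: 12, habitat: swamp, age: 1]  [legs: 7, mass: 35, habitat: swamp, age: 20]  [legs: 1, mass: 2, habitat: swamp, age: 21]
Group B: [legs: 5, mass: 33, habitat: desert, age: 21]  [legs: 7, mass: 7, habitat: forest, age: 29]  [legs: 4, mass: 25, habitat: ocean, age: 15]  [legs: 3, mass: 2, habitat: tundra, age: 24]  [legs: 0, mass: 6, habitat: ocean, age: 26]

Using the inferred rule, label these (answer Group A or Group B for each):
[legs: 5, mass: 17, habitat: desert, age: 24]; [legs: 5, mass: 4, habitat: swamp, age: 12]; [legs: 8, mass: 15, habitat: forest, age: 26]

Comparing the two groups points to one rule — habitat is swamp.
[legs: 5, mass: 17, habitat: desert, age: 24] — habitat is desert, hence Group B. [legs: 5, mass: 4, habitat: swamp, age: 12] — habitat is swamp, hence Group A. [legs: 8, mass: 15, habitat: forest, age: 26] — habitat is forest, hence Group B.

Group B, Group A, Group B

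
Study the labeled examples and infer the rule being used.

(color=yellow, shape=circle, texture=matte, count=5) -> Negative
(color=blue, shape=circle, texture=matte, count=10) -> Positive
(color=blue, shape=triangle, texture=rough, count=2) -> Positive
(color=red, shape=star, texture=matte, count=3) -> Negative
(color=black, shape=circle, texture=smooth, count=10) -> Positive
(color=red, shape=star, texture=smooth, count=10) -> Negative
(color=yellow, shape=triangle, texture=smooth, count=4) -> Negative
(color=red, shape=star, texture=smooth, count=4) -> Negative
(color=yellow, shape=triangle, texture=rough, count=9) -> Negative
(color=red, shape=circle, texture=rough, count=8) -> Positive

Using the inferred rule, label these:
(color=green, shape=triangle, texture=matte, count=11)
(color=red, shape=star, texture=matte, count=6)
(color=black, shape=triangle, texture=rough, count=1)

Rule: shape is not star AND color is not yellow. This holds for each 'Positive' example and fails for each 'Negative' one.

Positive, Negative, Positive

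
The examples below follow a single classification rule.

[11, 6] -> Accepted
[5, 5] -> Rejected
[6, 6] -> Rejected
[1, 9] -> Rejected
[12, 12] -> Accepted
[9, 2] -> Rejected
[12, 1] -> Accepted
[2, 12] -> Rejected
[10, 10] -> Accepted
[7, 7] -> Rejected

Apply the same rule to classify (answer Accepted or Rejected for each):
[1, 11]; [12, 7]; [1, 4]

'Accepted' ⟺ first ≥ 10.
[1, 11] — first 1, hence Rejected. [12, 7] — first 12, hence Accepted. [1, 4] — first 1, hence Rejected.

Rejected, Accepted, Rejected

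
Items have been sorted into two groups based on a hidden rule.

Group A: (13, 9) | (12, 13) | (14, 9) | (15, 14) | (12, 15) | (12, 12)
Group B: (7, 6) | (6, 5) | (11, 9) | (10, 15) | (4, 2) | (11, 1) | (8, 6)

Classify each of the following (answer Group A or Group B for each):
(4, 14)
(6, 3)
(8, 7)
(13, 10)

Group B, Group B, Group B, Group A

The distinguishing property — first ≥ 12 — holds for all the 'Group A' cases and none of the 'Group B' cases.
(4, 14): Group B (first 4). (6, 3): Group B (first 6). (8, 7): Group B (first 8). (13, 10): Group A (first 13).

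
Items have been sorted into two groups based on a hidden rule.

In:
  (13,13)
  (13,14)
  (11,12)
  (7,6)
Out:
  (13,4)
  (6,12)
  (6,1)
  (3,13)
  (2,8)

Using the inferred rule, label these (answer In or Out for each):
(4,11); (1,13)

Out, Out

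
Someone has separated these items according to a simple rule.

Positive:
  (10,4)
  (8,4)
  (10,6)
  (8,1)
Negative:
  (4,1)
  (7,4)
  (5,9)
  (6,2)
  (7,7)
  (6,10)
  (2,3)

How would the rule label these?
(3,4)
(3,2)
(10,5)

Negative, Negative, Positive

The classifier is using: first ≥ 8.
Negative: (3,4), since first 3. Negative: (3,2), since first 3. Positive: (10,5), since first 10.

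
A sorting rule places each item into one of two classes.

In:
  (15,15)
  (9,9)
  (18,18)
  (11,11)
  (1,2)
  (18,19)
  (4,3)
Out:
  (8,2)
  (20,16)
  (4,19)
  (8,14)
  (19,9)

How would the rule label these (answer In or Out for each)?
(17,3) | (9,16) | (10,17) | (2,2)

Out, Out, Out, In

Every 'In' example satisfies: |first − second| ≤ 1. None of the 'Out' examples do.
(17,3) — |17−3| = 14, hence Out.
(9,16) — |9−16| = 7, hence Out.
(10,17) — |10−17| = 7, hence Out.
(2,2) — |2−2| = 0, hence In.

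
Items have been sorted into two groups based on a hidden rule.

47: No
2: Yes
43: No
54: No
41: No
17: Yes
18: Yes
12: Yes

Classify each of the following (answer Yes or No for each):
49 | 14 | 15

No, Yes, Yes

All 'Yes' examples share one property — at most 18 — and every 'No' example lacks it.
49 → 49 > 18 → No. 14 → 14 ≤ 18 → Yes. 15 → 15 ≤ 18 → Yes.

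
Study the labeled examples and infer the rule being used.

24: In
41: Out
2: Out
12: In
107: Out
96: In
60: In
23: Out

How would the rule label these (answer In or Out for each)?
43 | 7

Out, Out

The distinguishing property — multiple of 3 — holds for all the 'In' cases and none of the 'Out' cases.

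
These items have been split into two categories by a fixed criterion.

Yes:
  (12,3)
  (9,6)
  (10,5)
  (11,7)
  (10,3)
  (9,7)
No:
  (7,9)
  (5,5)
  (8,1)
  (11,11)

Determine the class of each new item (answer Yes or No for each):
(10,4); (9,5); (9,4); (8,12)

The common property of the 'Yes' items is: first > second AND sum ≥ 10. No 'No' item has it.
(10,4): 10 > 4, 10+4 = 14, passes → Yes. (9,5): 9 > 5, 9+5 = 14, passes → Yes. (9,4): 9 > 4, 9+4 = 13, passes → Yes. (8,12): 8 < 12, 8+12 = 20, doesn't match → No.

Yes, Yes, Yes, No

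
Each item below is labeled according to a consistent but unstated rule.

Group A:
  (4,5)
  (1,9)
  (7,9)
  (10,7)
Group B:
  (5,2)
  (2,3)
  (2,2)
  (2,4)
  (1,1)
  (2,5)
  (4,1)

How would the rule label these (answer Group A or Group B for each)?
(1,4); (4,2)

Group B, Group B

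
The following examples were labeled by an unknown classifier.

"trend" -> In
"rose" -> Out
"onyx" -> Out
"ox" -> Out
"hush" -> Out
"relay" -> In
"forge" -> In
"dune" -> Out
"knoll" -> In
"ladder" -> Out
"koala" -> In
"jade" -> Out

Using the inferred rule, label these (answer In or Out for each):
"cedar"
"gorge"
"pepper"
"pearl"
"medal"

In, In, Out, In, In

The classifier is using: odd length.
"cedar" — length 5, hence In.
"gorge" — length 5, hence In.
"pepper" — length 6, hence Out.
"pearl" — length 5, hence In.
"medal" — length 5, hence In.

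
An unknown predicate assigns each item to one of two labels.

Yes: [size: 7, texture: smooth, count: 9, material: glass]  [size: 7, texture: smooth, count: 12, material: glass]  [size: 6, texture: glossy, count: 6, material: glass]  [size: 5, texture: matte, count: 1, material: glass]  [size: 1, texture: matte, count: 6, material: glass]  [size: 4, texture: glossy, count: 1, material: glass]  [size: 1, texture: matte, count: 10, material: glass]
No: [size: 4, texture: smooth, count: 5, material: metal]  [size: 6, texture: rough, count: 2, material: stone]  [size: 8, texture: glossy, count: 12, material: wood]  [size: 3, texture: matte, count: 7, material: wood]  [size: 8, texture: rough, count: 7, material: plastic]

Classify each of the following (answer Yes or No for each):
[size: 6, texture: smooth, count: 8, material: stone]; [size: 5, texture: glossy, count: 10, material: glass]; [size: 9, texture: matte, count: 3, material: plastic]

Rule: material is glass. This holds for each 'Yes' example and fails for each 'No' one.
[size: 6, texture: smooth, count: 8, material: stone] → material is stone → No. [size: 5, texture: glossy, count: 10, material: glass] → material is glass → Yes. [size: 9, texture: matte, count: 3, material: plastic] → material is plastic → No.

No, Yes, No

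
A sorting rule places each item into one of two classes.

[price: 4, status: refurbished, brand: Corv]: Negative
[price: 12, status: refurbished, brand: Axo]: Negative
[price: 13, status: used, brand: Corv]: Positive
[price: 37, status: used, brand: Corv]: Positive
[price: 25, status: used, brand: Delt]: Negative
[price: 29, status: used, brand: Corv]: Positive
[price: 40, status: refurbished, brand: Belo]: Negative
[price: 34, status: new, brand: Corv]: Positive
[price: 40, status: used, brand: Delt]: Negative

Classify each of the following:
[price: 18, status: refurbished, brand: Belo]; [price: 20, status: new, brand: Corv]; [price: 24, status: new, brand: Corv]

One predicate separates the groups cleanly: brand is Corv AND price ≥ 12.
[price: 18, status: refurbished, brand: Belo]: brand is Belo, price = 18, doesn't qualify → Negative.
[price: 20, status: new, brand: Corv]: brand is Corv, price = 20, satisfies this → Positive.
[price: 24, status: new, brand: Corv]: brand is Corv, price = 24, satisfies this → Positive.

Negative, Positive, Positive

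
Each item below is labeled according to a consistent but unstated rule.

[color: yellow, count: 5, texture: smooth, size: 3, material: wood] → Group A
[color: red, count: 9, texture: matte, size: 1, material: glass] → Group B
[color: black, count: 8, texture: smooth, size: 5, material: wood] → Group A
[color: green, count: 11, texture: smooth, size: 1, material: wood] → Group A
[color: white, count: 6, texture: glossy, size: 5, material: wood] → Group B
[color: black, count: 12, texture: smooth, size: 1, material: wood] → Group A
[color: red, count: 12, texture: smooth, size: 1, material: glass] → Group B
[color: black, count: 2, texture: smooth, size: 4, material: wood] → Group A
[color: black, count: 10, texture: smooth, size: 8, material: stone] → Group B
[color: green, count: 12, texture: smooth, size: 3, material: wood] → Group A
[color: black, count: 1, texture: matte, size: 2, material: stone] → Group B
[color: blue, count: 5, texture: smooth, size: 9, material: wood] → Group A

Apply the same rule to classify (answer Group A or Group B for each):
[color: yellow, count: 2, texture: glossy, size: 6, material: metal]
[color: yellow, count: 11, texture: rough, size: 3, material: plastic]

The common property of the 'Group A' items is: material is wood AND texture is smooth. No 'Group B' item has it.
[color: yellow, count: 2, texture: glossy, size: 6, material: metal]: material is metal, texture is glossy, does not fit → Group B. [color: yellow, count: 11, texture: rough, size: 3, material: plastic]: material is plastic, texture is rough, does not fit → Group B.

Group B, Group B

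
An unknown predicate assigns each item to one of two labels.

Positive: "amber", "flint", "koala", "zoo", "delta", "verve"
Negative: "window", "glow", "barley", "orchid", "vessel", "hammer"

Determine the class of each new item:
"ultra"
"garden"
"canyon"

Positive, Negative, Negative

The common property of the 'Positive' items is: odd length. No 'Negative' item has it.
Positive: "ultra", since length 5. Negative: "garden", since length 6. Negative: "canyon", since length 6.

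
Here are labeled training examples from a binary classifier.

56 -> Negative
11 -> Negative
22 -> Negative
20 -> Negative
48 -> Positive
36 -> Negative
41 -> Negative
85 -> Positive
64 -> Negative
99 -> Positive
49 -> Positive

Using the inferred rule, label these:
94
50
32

All 'Positive' examples share one property — digit sum ≥ 12 — and every 'Negative' example lacks it.
94 — digit sum 9+4 = 13, hence Positive.
50 — digit sum 5+0 = 5, hence Negative.
32 — digit sum 3+2 = 5, hence Negative.

Positive, Negative, Negative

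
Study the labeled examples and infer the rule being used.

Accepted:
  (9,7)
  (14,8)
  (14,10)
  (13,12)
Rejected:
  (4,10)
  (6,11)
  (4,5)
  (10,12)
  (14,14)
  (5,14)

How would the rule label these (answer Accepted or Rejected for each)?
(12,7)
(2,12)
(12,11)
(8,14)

Every 'Accepted' example satisfies: first > second. None of the 'Rejected' examples do.
Accepted: (12,7), since 12 > 7. Rejected: (2,12), since 2 < 12. Accepted: (12,11), since 12 > 11. Rejected: (8,14), since 8 < 14.

Accepted, Rejected, Accepted, Rejected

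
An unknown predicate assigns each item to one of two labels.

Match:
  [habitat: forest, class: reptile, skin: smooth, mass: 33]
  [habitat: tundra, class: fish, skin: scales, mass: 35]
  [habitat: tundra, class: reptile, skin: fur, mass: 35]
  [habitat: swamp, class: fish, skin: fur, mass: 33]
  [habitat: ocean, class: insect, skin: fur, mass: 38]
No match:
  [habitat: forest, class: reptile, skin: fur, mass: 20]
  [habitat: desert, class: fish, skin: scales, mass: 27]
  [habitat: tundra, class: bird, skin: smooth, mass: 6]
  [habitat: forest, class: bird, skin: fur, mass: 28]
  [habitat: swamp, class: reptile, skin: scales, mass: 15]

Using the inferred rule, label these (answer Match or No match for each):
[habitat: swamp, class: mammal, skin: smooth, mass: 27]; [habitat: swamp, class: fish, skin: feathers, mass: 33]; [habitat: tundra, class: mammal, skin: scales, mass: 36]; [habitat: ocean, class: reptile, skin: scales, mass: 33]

Every 'Match' example satisfies: mass ≥ 33. None of the 'No match' examples do.
[habitat: swamp, class: mammal, skin: smooth, mass: 27]: mass = 27, lacks this property → No match.
[habitat: swamp, class: fish, skin: feathers, mass: 33]: mass = 33, has this property → Match.
[habitat: tundra, class: mammal, skin: scales, mass: 36]: mass = 36, has this property → Match.
[habitat: ocean, class: reptile, skin: scales, mass: 33]: mass = 33, has this property → Match.

No match, Match, Match, Match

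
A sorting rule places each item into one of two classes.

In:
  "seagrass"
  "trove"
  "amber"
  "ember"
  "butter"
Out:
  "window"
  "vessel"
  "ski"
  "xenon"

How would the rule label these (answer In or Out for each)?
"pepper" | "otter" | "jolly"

In, In, Out

The common property of the 'In' items is: contains 'r'. No 'Out' item has it.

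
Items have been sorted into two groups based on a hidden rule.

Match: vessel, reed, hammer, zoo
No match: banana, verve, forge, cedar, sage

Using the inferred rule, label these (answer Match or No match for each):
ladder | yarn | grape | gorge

All 'Match' examples share one property — has a double letter — and every 'No match' example lacks it.
ladder: 'dd' doubled — passes, so Match. yarn: no doubled letter — fails the rule, so No match. grape: no doubled letter — fails the rule, so No match. gorge: no doubled letter — fails the rule, so No match.

Match, No match, No match, No match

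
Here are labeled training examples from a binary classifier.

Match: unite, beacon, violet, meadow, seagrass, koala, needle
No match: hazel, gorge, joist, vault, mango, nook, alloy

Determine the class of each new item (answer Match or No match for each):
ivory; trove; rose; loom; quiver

Rule: has ≥ 3 vowels. This holds for each 'Match' example and fails for each 'No match' one.

No match, No match, No match, No match, Match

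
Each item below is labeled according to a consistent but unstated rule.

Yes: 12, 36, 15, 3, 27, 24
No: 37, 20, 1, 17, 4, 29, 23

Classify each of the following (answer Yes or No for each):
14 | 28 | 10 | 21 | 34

No, No, No, Yes, No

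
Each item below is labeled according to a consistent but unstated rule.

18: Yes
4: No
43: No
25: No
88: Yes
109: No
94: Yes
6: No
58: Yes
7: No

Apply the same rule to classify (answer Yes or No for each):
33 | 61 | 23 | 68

No, No, No, Yes

A rule that fits every label: even AND at least 7 — true of each 'Yes' example, false of each 'No' one.
33 — 33 is odd, 33 ≥ 7, hence No. 61 — 61 is odd, 61 ≥ 7, hence No. 23 — 23 is odd, 23 ≥ 7, hence No. 68 — 68 is even, 68 ≥ 7, hence Yes.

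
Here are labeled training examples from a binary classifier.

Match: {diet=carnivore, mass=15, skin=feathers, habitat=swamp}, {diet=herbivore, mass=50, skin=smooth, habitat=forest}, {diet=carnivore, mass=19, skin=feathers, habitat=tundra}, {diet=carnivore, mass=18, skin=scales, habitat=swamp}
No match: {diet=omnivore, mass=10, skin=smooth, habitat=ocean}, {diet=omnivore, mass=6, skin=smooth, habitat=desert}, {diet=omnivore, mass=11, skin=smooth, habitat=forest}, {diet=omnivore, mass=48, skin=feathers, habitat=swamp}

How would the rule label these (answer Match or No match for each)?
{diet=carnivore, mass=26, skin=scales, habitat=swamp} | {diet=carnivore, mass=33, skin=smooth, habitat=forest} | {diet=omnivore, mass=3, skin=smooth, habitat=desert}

Match, Match, No match

All 'Match' examples share one property — diet is not omnivore — and every 'No match' example lacks it.
{diet=carnivore, mass=26, skin=scales, habitat=swamp}: diet is carnivore, passes → Match.
{diet=carnivore, mass=33, skin=smooth, habitat=forest}: diet is carnivore, passes → Match.
{diet=omnivore, mass=3, skin=smooth, habitat=desert}: diet is omnivore, fails this test → No match.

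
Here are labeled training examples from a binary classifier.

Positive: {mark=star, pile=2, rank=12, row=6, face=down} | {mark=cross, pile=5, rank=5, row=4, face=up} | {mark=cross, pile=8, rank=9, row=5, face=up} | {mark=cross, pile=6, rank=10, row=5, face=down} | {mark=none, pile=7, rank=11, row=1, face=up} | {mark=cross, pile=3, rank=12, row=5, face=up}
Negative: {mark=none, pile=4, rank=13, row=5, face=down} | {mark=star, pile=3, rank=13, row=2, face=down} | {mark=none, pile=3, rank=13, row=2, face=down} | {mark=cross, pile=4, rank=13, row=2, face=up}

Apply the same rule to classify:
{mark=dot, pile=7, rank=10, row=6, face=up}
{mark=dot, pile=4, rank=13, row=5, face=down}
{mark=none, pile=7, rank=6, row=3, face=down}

Rule: rank ≤ 12. This holds for each 'Positive' example and fails for each 'Negative' one.

Positive, Negative, Positive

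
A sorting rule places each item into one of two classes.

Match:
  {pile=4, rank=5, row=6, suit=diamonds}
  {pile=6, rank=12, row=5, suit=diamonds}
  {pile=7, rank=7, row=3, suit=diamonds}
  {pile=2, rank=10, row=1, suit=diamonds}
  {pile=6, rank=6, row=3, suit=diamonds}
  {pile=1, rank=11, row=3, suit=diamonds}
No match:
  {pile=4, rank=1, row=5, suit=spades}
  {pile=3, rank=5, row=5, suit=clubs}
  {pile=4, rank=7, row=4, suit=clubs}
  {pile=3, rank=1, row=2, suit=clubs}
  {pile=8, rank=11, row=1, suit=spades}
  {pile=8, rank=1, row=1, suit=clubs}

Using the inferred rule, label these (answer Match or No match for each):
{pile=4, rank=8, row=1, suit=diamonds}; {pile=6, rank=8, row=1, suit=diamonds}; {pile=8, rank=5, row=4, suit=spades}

Looking at the examples, the only property every 'Match' case has and every 'No match' case lacks is: suit is diamonds.

Match, Match, No match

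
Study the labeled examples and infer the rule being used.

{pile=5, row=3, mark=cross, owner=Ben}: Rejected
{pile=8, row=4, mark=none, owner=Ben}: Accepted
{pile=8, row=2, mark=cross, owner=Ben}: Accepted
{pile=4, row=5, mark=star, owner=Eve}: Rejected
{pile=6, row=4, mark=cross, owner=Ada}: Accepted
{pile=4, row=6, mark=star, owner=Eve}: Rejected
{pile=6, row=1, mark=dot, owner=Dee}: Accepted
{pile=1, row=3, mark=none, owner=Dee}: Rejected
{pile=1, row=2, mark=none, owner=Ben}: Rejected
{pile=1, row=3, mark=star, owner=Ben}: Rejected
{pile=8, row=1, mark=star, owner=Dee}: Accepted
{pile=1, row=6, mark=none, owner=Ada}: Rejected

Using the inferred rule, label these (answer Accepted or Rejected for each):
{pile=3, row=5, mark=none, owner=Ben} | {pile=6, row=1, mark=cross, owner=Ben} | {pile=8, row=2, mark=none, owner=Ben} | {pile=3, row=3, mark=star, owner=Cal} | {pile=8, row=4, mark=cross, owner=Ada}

Rejected, Accepted, Accepted, Rejected, Accepted

All 'Accepted' examples share one property — pile ≥ 6 — and every 'Rejected' example lacks it.
{pile=3, row=5, mark=none, owner=Ben}: pile = 3 — lacks this property, so Rejected. {pile=6, row=1, mark=cross, owner=Ben}: pile = 6 — matches, so Accepted. {pile=8, row=2, mark=none, owner=Ben}: pile = 8 — matches, so Accepted. {pile=3, row=3, mark=star, owner=Cal}: pile = 3 — lacks this property, so Rejected. {pile=8, row=4, mark=cross, owner=Ada}: pile = 8 — matches, so Accepted.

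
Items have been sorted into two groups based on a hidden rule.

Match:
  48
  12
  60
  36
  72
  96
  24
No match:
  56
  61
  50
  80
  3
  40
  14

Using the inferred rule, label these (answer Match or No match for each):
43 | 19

One predicate separates the groups cleanly: multiple of 6.

No match, No match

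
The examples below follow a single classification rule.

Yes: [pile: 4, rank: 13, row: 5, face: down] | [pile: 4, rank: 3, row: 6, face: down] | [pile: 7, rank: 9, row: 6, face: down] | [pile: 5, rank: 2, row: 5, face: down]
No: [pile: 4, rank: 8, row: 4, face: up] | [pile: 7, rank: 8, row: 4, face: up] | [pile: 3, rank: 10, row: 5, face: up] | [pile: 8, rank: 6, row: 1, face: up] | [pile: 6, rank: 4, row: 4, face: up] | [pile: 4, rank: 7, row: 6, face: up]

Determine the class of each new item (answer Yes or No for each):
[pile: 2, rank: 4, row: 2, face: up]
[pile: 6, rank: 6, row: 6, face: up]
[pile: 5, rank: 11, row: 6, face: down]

Rule: face is down. This holds for each 'Yes' example and fails for each 'No' one.
[pile: 2, rank: 4, row: 2, face: up]: No (face is up). [pile: 6, rank: 6, row: 6, face: up]: No (face is up). [pile: 5, rank: 11, row: 6, face: down]: Yes (face is down).

No, No, Yes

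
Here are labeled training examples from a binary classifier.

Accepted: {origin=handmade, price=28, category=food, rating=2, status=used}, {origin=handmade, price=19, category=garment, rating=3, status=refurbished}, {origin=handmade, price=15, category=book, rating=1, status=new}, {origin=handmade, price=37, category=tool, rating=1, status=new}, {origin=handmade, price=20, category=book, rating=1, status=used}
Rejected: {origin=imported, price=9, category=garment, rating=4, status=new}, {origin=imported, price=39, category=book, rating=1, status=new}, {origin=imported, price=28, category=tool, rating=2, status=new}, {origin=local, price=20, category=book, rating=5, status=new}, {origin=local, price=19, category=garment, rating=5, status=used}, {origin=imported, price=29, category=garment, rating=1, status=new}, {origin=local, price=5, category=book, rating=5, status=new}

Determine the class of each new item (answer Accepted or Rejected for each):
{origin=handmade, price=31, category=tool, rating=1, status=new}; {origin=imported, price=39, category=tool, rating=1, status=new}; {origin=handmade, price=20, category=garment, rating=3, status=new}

Accepted, Rejected, Accepted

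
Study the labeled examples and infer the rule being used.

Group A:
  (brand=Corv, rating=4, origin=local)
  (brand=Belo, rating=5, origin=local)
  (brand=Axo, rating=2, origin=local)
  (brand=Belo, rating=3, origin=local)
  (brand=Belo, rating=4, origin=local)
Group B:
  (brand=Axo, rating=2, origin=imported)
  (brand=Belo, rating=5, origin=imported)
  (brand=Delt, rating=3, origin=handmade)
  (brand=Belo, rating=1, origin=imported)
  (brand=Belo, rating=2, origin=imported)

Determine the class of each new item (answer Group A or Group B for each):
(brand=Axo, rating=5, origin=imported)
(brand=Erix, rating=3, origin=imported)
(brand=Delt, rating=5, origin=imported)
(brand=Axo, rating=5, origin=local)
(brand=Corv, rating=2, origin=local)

Comparing the two groups points to one rule — origin is local.
(brand=Axo, rating=5, origin=imported): Group B (origin is imported). (brand=Erix, rating=3, origin=imported): Group B (origin is imported). (brand=Delt, rating=5, origin=imported): Group B (origin is imported). (brand=Axo, rating=5, origin=local): Group A (origin is local). (brand=Corv, rating=2, origin=local): Group A (origin is local).

Group B, Group B, Group B, Group A, Group A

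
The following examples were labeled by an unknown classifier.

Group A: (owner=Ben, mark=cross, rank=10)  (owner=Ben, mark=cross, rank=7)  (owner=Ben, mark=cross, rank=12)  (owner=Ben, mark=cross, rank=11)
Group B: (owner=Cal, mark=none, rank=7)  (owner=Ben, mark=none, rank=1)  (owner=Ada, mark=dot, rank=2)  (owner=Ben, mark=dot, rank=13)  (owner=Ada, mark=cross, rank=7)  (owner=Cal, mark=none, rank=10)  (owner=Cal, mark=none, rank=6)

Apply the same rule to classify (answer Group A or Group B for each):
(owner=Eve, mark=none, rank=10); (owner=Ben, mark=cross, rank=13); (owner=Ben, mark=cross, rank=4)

Every 'Group A' example satisfies: owner is Ben AND mark is cross. None of the 'Group B' examples do.

Group B, Group A, Group A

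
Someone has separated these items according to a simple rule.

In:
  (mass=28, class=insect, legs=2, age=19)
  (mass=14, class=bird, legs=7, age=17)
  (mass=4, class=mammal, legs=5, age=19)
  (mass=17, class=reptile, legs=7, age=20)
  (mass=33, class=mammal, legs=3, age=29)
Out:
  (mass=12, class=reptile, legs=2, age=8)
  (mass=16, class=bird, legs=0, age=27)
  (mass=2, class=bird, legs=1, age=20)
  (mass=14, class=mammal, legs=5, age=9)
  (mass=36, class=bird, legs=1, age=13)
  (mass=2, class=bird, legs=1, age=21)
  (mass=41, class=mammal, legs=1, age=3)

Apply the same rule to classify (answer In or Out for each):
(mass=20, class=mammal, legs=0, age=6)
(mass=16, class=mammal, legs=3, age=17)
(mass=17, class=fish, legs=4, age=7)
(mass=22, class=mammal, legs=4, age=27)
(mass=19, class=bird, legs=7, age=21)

The pattern is that an item is 'In' exactly when: age ≥ 13 AND legs ≥ 2.
(mass=20, class=mammal, legs=0, age=6) → age = 6, legs = 0 → Out. (mass=16, class=mammal, legs=3, age=17) → age = 17, legs = 3 → In. (mass=17, class=fish, legs=4, age=7) → age = 7, legs = 4 → Out. (mass=22, class=mammal, legs=4, age=27) → age = 27, legs = 4 → In. (mass=19, class=bird, legs=7, age=21) → age = 21, legs = 7 → In.

Out, In, Out, In, In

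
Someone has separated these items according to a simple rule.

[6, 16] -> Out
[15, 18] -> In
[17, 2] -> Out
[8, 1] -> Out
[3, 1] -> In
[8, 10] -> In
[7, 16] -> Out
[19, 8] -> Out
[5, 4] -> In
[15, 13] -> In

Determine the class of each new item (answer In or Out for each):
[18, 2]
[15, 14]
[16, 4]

'In' ⟺ |first − second| ≤ 3.
[18, 2]: Out (|18−2| = 16).
[15, 14]: In (|15−14| = 1).
[16, 4]: Out (|16−4| = 12).

Out, In, Out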